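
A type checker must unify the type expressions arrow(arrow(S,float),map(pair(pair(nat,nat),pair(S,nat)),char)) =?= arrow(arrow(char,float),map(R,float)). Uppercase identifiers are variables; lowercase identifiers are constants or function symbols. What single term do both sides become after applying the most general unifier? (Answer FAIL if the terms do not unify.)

Decompose arrow/2: arrow(S,float) =?= arrow(char,float),  map(pair(pair(nat,nat),pair(S,nat)),char) =?= map(R,float).
Decompose arrow/2: S =?= char,  float =?= float.
Bind S := char; substituting into the one remaining equation that mentions S gives: map(pair(pair(nat,nat),pair(char,nat)),char) =?= map(R,float).
Delete trivial equation float =?= float.
Decompose map/2: pair(pair(nat,nat),pair(char,nat)) =?= R,  char =?= float.
Bind R := pair(pair(nat,nat),pair(char,nat)); no other remaining equation mentions R.
Clash: constants char and float differ; no unifier exists.

FAIL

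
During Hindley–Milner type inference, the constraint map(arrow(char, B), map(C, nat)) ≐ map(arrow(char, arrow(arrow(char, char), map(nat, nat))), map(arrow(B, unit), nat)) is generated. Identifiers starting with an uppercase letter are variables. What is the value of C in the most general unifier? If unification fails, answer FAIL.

arrow(arrow(arrow(char, char), map(nat, nat)), unit)

Decompose map/2: arrow(char, B) ≐ arrow(char, arrow(arrow(char, char), map(nat, nat))),  map(C, nat) ≐ map(arrow(B, unit), nat).
Decompose arrow/2: char ≐ char,  B ≐ arrow(arrow(char, char), map(nat, nat)).
Delete trivial equation char ≐ char.
Bind B := arrow(arrow(char, char), map(nat, nat)); substituting into the remaining equation gives: map(C, nat) ≐ map(arrow(arrow(arrow(char, char), map(nat, nat)), unit), nat).
Decompose map/2: C ≐ arrow(arrow(arrow(char, char), map(nat, nat)), unit),  nat ≐ nat.
Bind C := arrow(arrow(arrow(char, char), map(nat, nat)), unit); no other remaining equation mentions C.
Delete trivial equation nat ≐ nat.
MGU = { B -> arrow(arrow(char, char), map(nat, nat)), C -> arrow(arrow(arrow(char, char), map(nat, nat)), unit) }, so C -> arrow(arrow(arrow(char, char), map(nat, nat)), unit).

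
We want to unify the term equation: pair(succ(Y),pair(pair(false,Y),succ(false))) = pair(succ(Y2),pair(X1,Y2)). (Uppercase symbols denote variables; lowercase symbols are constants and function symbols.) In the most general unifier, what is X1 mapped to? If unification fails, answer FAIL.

pair(false,succ(false))

Decompose pair/2: succ(Y) = succ(Y2),  pair(pair(false,Y),succ(false)) = pair(X1,Y2).
Decompose succ/1: Y = Y2.
Bind Y := Y2; substituting into the remaining equation gives: pair(pair(false,Y2),succ(false)) = pair(X1,Y2).
Decompose pair/2: pair(false,Y2) = X1,  succ(false) = Y2.
Bind X1 := pair(false,Y2); no other remaining equation mentions X1.
Bind Y2 := succ(false). Substituting into the earlier bindings gives Y := succ(false), X1 := pair(false,succ(false)).
MGU = { Y := succ(false), X1 := pair(false,succ(false)), Y2 := succ(false) }, so X1 := pair(false,succ(false)).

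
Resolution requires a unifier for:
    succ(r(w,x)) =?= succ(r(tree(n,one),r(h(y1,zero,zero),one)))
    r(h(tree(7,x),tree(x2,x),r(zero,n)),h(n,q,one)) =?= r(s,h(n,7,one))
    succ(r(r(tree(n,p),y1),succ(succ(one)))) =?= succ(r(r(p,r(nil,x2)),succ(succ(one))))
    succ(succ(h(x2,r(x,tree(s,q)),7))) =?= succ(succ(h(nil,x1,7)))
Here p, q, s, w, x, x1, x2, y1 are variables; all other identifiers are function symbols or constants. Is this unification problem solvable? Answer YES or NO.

NO

Decompose succ/1: r(w,x) =?= r(tree(n,one),r(h(y1,zero,zero),one)).
Decompose r/2: w =?= tree(n,one),  x =?= r(h(y1,zero,zero),one).
Bind w := tree(n,one); no other remaining equation mentions w.
Bind x := r(h(y1,zero,zero),one); substituting into the 2 remaining equations that mention x gives: r(h(tree(7,r(h(y1,zero,zero),one)),tree(x2,r(h(y1,zero,zero),one)),r(zero,n)),h(n,q,one)) =?= r(s,h(n,7,one)),  succ(succ(h(x2,r(r(h(y1,zero,zero),one),tree(s,q)),7))) =?= succ(succ(h(nil,x1,7))).
Decompose r/2: h(tree(7,r(h(y1,zero,zero),one)),tree(x2,r(h(y1,zero,zero),one)),r(zero,n)) =?= s,  h(n,q,one) =?= h(n,7,one).
Bind s := h(tree(7,r(h(y1,zero,zero),one)),tree(x2,r(h(y1,zero,zero),one)),r(zero,n)); substituting into the one remaining equation that mentions s gives: succ(succ(h(x2,r(r(h(y1,zero,zero),one),tree(h(tree(7,r(h(y1,zero,zero),one)),tree(x2,r(h(y1,zero,zero),one)),r(zero,n)),q)),7))) =?= succ(succ(h(nil,x1,7))).
Decompose h/3: n =?= n,  q =?= 7,  one =?= one.
Delete trivial equation n =?= n.
Bind q := 7; substituting into the one remaining equation that mentions q gives: succ(succ(h(x2,r(r(h(y1,zero,zero),one),tree(h(tree(7,r(h(y1,zero,zero),one)),tree(x2,r(h(y1,zero,zero),one)),r(zero,n)),7)),7))) =?= succ(succ(h(nil,x1,7))).
Delete trivial equation one =?= one.
Decompose succ/1: r(r(tree(n,p),y1),succ(succ(one))) =?= r(r(p,r(nil,x2)),succ(succ(one))).
Decompose r/2: r(tree(n,p),y1) =?= r(p,r(nil,x2)),  succ(succ(one)) =?= succ(succ(one)).
Decompose r/2: tree(n,p) =?= p,  y1 =?= r(nil,x2).
Occurs check fails: p occurs in tree(n,p); the equation p =?= tree(n,p) has no finite solution.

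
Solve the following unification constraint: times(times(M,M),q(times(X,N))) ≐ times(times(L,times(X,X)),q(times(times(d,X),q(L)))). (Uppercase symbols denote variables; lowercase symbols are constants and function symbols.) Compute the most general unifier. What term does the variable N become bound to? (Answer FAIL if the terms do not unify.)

FAIL

Decompose times/2: times(M,M) ≐ times(L,times(X,X)),  q(times(X,N)) ≐ q(times(times(d,X),q(L))).
Decompose times/2: M ≐ L,  M ≐ times(X,X).
Bind M := L; substituting into the one remaining equation that mentions M gives: L ≐ times(X,X).
Bind L := times(X,X); substituting into the remaining equation gives: q(times(X,N)) ≐ q(times(times(d,X),q(times(X,X)))). Substituting into the earlier binding gives M := times(X,X).
Decompose q/1: times(X,N) ≐ times(times(d,X),q(times(X,X))).
Decompose times/2: X ≐ times(d,X),  N ≐ q(times(X,X)).
Occurs check fails: X occurs in times(d,X); the equation X ≐ times(d,X) has no finite solution.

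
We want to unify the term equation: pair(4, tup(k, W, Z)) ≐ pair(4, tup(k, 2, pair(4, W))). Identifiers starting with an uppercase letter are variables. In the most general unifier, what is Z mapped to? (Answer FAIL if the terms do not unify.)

pair(4, 2)

Decompose pair/2: 4 ≐ 4,  tup(k, W, Z) ≐ tup(k, 2, pair(4, W)).
Delete trivial equation 4 ≐ 4.
Decompose tup/3: k ≐ k,  W ≐ 2,  Z ≐ pair(4, W).
Delete trivial equation k ≐ k.
Bind W := 2; substituting into the remaining equation gives: Z ≐ pair(4, 2).
Bind Z := pair(4, 2).
MGU = { W := 2, Z := pair(4, 2) }, so Z := pair(4, 2).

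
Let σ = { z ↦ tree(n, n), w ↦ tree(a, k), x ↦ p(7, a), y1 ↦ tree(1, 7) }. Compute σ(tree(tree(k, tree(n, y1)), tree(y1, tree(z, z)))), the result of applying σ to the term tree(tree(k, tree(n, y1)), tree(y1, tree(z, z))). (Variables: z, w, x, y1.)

tree(tree(k, tree(n, tree(1, 7))), tree(tree(1, 7), tree(tree(n, n), tree(n, n))))

Replace each occurrence of z with tree(n, n).
Replace each occurrence of y1 with tree(1, 7).
Result: tree(tree(k, tree(n, tree(1, 7))), tree(tree(1, 7), tree(tree(n, n), tree(n, n)))).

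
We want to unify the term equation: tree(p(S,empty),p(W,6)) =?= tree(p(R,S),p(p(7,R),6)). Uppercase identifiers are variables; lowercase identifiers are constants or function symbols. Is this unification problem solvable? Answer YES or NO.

YES

Decompose tree/2: p(S,empty) =?= p(R,S),  p(W,6) =?= p(p(7,R),6).
Decompose p/2: S =?= R,  empty =?= S.
Bind S := R; substituting into the one remaining equation that mentions S gives: empty =?= R.
Bind R := empty; substituting into the remaining equation gives: p(W,6) =?= p(p(7,empty),6). Substituting into the earlier binding gives S := empty.
Decompose p/2: W =?= p(7,empty),  6 =?= 6.
Bind W := p(7,empty); no other remaining equation mentions W.
Delete trivial equation 6 =?= 6.
No equations remain and no clash or occurs-check failure arose, so a unifier exists.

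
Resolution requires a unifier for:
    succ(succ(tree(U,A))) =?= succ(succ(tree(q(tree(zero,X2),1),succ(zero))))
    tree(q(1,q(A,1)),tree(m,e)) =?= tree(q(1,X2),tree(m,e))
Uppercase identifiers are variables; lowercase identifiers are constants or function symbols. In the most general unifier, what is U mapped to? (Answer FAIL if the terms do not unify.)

Decompose succ/1: succ(tree(U,A)) =?= succ(tree(q(tree(zero,X2),1),succ(zero))).
Decompose succ/1: tree(U,A) =?= tree(q(tree(zero,X2),1),succ(zero)).
Decompose tree/2: U =?= q(tree(zero,X2),1),  A =?= succ(zero).
Bind U := q(tree(zero,X2),1); no other remaining equation mentions U.
Bind A := succ(zero); substituting into the remaining equation gives: tree(q(1,q(succ(zero),1)),tree(m,e)) =?= tree(q(1,X2),tree(m,e)).
Decompose tree/2: q(1,q(succ(zero),1)) =?= q(1,X2),  tree(m,e) =?= tree(m,e).
Decompose q/2: 1 =?= 1,  q(succ(zero),1) =?= X2.
Delete trivial equation 1 =?= 1.
Bind X2 := q(succ(zero),1); no other remaining equation mentions X2. Substituting into the earlier binding gives U := q(tree(zero,q(succ(zero),1)),1).
Delete trivial equation tree(m,e) =?= tree(m,e).
MGU = { U -> q(tree(zero,q(succ(zero),1)),1), A -> succ(zero), X2 -> q(succ(zero),1) }, so U -> q(tree(zero,q(succ(zero),1)),1).

q(tree(zero,q(succ(zero),1)),1)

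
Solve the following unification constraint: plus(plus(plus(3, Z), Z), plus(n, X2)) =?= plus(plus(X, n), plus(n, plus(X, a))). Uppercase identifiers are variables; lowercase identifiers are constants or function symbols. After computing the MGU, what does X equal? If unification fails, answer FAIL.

plus(3, n)

Decompose plus/2: plus(plus(3, Z), Z) =?= plus(X, n),  plus(n, X2) =?= plus(n, plus(X, a)).
Decompose plus/2: plus(3, Z) =?= X,  Z =?= n.
Bind X := plus(3, Z); substituting into the one remaining equation that mentions X gives: plus(n, X2) =?= plus(n, plus(plus(3, Z), a)).
Bind Z := n; substituting into the remaining equation gives: plus(n, X2) =?= plus(n, plus(plus(3, n), a)). Substituting into the earlier binding gives X := plus(3, n).
Decompose plus/2: n =?= n,  X2 =?= plus(plus(3, n), a).
Delete trivial equation n =?= n.
Bind X2 := plus(plus(3, n), a).
MGU = { X -> plus(3, n), Z -> n, X2 -> plus(plus(3, n), a) }, so X -> plus(3, n).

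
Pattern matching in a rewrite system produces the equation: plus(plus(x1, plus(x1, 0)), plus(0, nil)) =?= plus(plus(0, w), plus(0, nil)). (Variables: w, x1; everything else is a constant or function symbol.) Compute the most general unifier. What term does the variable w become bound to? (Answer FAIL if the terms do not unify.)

plus(0, 0)

Decompose plus/2: plus(x1, plus(x1, 0)) =?= plus(0, w),  plus(0, nil) =?= plus(0, nil).
Decompose plus/2: x1 =?= 0,  plus(x1, 0) =?= w.
Bind x1 := 0; substituting into the one remaining equation that mentions x1 gives: plus(0, 0) =?= w.
Bind w := plus(0, 0); no other remaining equation mentions w.
Delete trivial equation plus(0, nil) =?= plus(0, nil).
MGU = { x1 := 0, w := plus(0, 0) }, so w := plus(0, 0).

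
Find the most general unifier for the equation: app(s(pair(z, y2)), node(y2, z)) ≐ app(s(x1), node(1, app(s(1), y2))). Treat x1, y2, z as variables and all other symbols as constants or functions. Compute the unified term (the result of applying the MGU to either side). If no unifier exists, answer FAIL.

Decompose app/2: s(pair(z, y2)) ≐ s(x1),  node(y2, z) ≐ node(1, app(s(1), y2)).
Decompose s/1: pair(z, y2) ≐ x1.
Bind x1 := pair(z, y2); no other remaining equation mentions x1.
Decompose node/2: y2 ≐ 1,  z ≐ app(s(1), y2).
Bind y2 := 1; substituting into the remaining equation gives: z ≐ app(s(1), 1). Substituting into the earlier binding gives x1 := pair(z, 1).
Bind z := app(s(1), 1). Substituting into the earlier binding gives x1 := pair(app(s(1), 1), 1).
Applying the MGU to either side gives app(s(pair(app(s(1), 1), 1)), node(1, app(s(1), 1))).

app(s(pair(app(s(1), 1), 1)), node(1, app(s(1), 1)))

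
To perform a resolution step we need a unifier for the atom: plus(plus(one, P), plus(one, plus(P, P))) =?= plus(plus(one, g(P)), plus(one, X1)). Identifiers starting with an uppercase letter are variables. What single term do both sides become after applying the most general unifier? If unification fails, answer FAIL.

FAIL

Decompose plus/2: plus(one, P) =?= plus(one, g(P)),  plus(one, plus(P, P)) =?= plus(one, X1).
Decompose plus/2: one =?= one,  P =?= g(P).
Delete trivial equation one =?= one.
Occurs check fails: P occurs in g(P); the equation P =?= g(P) has no finite solution.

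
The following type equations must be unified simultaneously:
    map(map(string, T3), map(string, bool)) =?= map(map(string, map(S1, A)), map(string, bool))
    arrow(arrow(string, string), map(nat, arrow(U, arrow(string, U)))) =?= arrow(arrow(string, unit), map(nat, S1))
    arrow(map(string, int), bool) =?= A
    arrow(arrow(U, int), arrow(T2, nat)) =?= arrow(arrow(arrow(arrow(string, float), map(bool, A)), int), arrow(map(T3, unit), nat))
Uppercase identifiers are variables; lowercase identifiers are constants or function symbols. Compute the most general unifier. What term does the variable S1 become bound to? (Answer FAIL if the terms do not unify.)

Decompose map/2: map(string, T3) =?= map(string, map(S1, A)),  map(string, bool) =?= map(string, bool).
Decompose map/2: string =?= string,  T3 =?= map(S1, A).
Delete trivial equation string =?= string.
Bind T3 := map(S1, A); substituting into the one remaining equation that mentions T3 gives: arrow(arrow(U, int), arrow(T2, nat)) =?= arrow(arrow(arrow(arrow(string, float), map(bool, A)), int), arrow(map(map(S1, A), unit), nat)).
Delete trivial equation map(string, bool) =?= map(string, bool).
Decompose arrow/2: arrow(string, string) =?= arrow(string, unit),  map(nat, arrow(U, arrow(string, U))) =?= map(nat, S1).
Decompose arrow/2: string =?= string,  string =?= unit.
Delete trivial equation string =?= string.
Clash: constants string and unit differ; no unifier exists.

FAIL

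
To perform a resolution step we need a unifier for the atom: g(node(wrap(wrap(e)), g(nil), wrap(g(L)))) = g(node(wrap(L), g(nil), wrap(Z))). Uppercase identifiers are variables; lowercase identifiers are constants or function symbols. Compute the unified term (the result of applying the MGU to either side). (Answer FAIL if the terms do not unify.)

g(node(wrap(wrap(e)), g(nil), wrap(g(wrap(e)))))

Decompose g/1: node(wrap(wrap(e)), g(nil), wrap(g(L))) = node(wrap(L), g(nil), wrap(Z)).
Decompose node/3: wrap(wrap(e)) = wrap(L),  g(nil) = g(nil),  wrap(g(L)) = wrap(Z).
Decompose wrap/1: wrap(e) = L.
Bind L := wrap(e); substituting into the one remaining equation that mentions L gives: wrap(g(wrap(e))) = wrap(Z).
Delete trivial equation g(nil) = g(nil).
Decompose wrap/1: g(wrap(e)) = Z.
Bind Z := g(wrap(e)).
Applying the MGU to either side gives g(node(wrap(wrap(e)), g(nil), wrap(g(wrap(e))))).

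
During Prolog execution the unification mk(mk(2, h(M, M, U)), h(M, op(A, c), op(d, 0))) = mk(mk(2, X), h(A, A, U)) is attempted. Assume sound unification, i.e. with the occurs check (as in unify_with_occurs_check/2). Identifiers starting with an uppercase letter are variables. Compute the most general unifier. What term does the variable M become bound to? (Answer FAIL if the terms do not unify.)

Decompose mk/2: mk(2, h(M, M, U)) = mk(2, X),  h(M, op(A, c), op(d, 0)) = h(A, A, U).
Decompose mk/2: 2 = 2,  h(M, M, U) = X.
Delete trivial equation 2 = 2.
Bind X := h(M, M, U); no other remaining equation mentions X.
Decompose h/3: M = A,  op(A, c) = A,  op(d, 0) = U.
Bind M := A; no other remaining equation mentions M. Substituting into the earlier binding gives X := h(A, A, U).
Occurs check fails: A occurs in op(A, c); the equation A = op(A, c) has no finite solution.

FAIL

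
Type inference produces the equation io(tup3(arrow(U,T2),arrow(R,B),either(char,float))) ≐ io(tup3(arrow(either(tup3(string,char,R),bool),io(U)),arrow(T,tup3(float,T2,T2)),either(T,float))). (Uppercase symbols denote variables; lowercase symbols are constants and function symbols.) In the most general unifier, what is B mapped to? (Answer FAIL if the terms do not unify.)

Decompose io/1: tup3(arrow(U,T2),arrow(R,B),either(char,float)) ≐ tup3(arrow(either(tup3(string,char,R),bool),io(U)),arrow(T,tup3(float,T2,T2)),either(T,float)).
Decompose tup3/3: arrow(U,T2) ≐ arrow(either(tup3(string,char,R),bool),io(U)),  arrow(R,B) ≐ arrow(T,tup3(float,T2,T2)),  either(char,float) ≐ either(T,float).
Decompose arrow/2: U ≐ either(tup3(string,char,R),bool),  T2 ≐ io(U).
Bind U := either(tup3(string,char,R),bool); substituting into the one remaining equation that mentions U gives: T2 ≐ io(either(tup3(string,char,R),bool)).
Bind T2 := io(either(tup3(string,char,R),bool)); substituting into the one remaining equation that mentions T2 gives: arrow(R,B) ≐ arrow(T,tup3(float,io(either(tup3(string,char,R),bool)),io(either(tup3(string,char,R),bool)))).
Decompose arrow/2: R ≐ T,  B ≐ tup3(float,io(either(tup3(string,char,R),bool)),io(either(tup3(string,char,R),bool))).
Bind R := T; substituting into the one remaining equation that mentions R gives: B ≐ tup3(float,io(either(tup3(string,char,T),bool)),io(either(tup3(string,char,T),bool))). Substituting into the earlier bindings gives U := either(tup3(string,char,T),bool), T2 := io(either(tup3(string,char,T),bool)).
Bind B := tup3(float,io(either(tup3(string,char,T),bool)),io(either(tup3(string,char,T),bool))); no other remaining equation mentions B.
Decompose either/2: char ≐ T,  float ≐ float.
Bind T := char; no other remaining equation mentions T. Substituting into the earlier bindings gives U := either(tup3(string,char,char),bool), T2 := io(either(tup3(string,char,char),bool)), R := char, B := tup3(float,io(either(tup3(string,char,char),bool)),io(either(tup3(string,char,char),bool))).
Delete trivial equation float ≐ float.
MGU = { U -> either(tup3(string,char,char),bool), T2 -> io(either(tup3(string,char,char),bool)), R -> char, B -> tup3(float,io(either(tup3(string,char,char),bool)),io(either(tup3(string,char,char),bool))), T -> char }, so B -> tup3(float,io(either(tup3(string,char,char),bool)),io(either(tup3(string,char,char),bool))).

tup3(float,io(either(tup3(string,char,char),bool)),io(either(tup3(string,char,char),bool)))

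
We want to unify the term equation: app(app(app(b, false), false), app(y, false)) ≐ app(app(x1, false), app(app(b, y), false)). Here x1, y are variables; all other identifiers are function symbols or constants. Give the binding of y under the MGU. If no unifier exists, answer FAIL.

FAIL

Decompose app/2: app(app(b, false), false) ≐ app(x1, false),  app(y, false) ≐ app(app(b, y), false).
Decompose app/2: app(b, false) ≐ x1,  false ≐ false.
Bind x1 := app(b, false); no other remaining equation mentions x1.
Delete trivial equation false ≐ false.
Decompose app/2: y ≐ app(b, y),  false ≐ false.
Occurs check fails: y occurs in app(b, y); the equation y ≐ app(b, y) has no finite solution.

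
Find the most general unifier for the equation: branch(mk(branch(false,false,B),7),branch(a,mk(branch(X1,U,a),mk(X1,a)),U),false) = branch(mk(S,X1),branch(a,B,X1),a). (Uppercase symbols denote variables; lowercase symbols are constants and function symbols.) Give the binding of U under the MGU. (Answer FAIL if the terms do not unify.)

FAIL

Decompose branch/3: mk(branch(false,false,B),7) = mk(S,X1),  branch(a,mk(branch(X1,U,a),mk(X1,a)),U) = branch(a,B,X1),  false = a.
Decompose mk/2: branch(false,false,B) = S,  7 = X1.
Bind S := branch(false,false,B); no other remaining equation mentions S.
Bind X1 := 7; substituting into the one remaining equation that mentions X1 gives: branch(a,mk(branch(7,U,a),mk(7,a)),U) = branch(a,B,7).
Decompose branch/3: a = a,  mk(branch(7,U,a),mk(7,a)) = B,  U = 7.
Delete trivial equation a = a.
Bind B := mk(branch(7,U,a),mk(7,a)); no other remaining equation mentions B. Substituting into the earlier binding gives S := branch(false,false,mk(branch(7,U,a),mk(7,a))).
Bind U := 7; no other remaining equation mentions U. Substituting into the earlier bindings gives S := branch(false,false,mk(branch(7,7,a),mk(7,a))), B := mk(branch(7,7,a),mk(7,a)).
Clash: constants false and a differ; no unifier exists.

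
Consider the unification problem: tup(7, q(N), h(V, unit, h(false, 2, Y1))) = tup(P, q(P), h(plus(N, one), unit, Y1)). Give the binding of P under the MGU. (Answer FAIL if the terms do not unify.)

Decompose tup/3: 7 = P,  q(N) = q(P),  h(V, unit, h(false, 2, Y1)) = h(plus(N, one), unit, Y1).
Bind P := 7; substituting into the one remaining equation that mentions P gives: q(N) = q(7).
Decompose q/1: N = 7.
Bind N := 7; substituting into the remaining equation gives: h(V, unit, h(false, 2, Y1)) = h(plus(7, one), unit, Y1).
Decompose h/3: V = plus(7, one),  unit = unit,  h(false, 2, Y1) = Y1.
Bind V := plus(7, one); no other remaining equation mentions V.
Delete trivial equation unit = unit.
Occurs check fails: Y1 occurs in h(false, 2, Y1); the equation Y1 = h(false, 2, Y1) has no finite solution.

FAIL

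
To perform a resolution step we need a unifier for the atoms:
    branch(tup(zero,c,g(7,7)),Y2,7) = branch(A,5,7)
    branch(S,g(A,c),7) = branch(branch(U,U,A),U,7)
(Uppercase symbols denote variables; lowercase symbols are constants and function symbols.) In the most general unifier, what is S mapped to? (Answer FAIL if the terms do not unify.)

Decompose branch/3: tup(zero,c,g(7,7)) = A,  Y2 = 5,  7 = 7.
Bind A := tup(zero,c,g(7,7)); substituting into the one remaining equation that mentions A gives: branch(S,g(tup(zero,c,g(7,7)),c),7) = branch(branch(U,U,tup(zero,c,g(7,7))),U,7).
Bind Y2 := 5; no other remaining equation mentions Y2.
Delete trivial equation 7 = 7.
Decompose branch/3: S = branch(U,U,tup(zero,c,g(7,7))),  g(tup(zero,c,g(7,7)),c) = U,  7 = 7.
Bind S := branch(U,U,tup(zero,c,g(7,7))); no other remaining equation mentions S.
Bind U := g(tup(zero,c,g(7,7)),c); no other remaining equation mentions U. Substituting into the earlier binding gives S := branch(g(tup(zero,c,g(7,7)),c),g(tup(zero,c,g(7,7)),c),tup(zero,c,g(7,7))).
Delete trivial equation 7 = 7.
MGU = { A := tup(zero,c,g(7,7)), Y2 := 5, S := branch(g(tup(zero,c,g(7,7)),c),g(tup(zero,c,g(7,7)),c),tup(zero,c,g(7,7))), U := g(tup(zero,c,g(7,7)),c) }, so S := branch(g(tup(zero,c,g(7,7)),c),g(tup(zero,c,g(7,7)),c),tup(zero,c,g(7,7))).

branch(g(tup(zero,c,g(7,7)),c),g(tup(zero,c,g(7,7)),c),tup(zero,c,g(7,7)))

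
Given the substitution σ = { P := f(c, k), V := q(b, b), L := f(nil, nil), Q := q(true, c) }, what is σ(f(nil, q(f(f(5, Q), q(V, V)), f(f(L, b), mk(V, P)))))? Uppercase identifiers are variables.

Replace each occurrence of P with f(c, k).
Replace each occurrence of V with q(b, b).
Replace each occurrence of L with f(nil, nil).
Replace each occurrence of Q with q(true, c).
Result: f(nil, q(f(f(5, q(true, c)), q(q(b, b), q(b, b))), f(f(f(nil, nil), b), mk(q(b, b), f(c, k))))).

f(nil, q(f(f(5, q(true, c)), q(q(b, b), q(b, b))), f(f(f(nil, nil), b), mk(q(b, b), f(c, k)))))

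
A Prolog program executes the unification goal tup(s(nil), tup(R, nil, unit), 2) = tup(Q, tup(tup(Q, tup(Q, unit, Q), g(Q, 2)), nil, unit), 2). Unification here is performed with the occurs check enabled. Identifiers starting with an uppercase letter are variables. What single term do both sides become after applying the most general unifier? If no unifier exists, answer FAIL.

Decompose tup/3: s(nil) = Q,  tup(R, nil, unit) = tup(tup(Q, tup(Q, unit, Q), g(Q, 2)), nil, unit),  2 = 2.
Bind Q := s(nil); substituting into the one remaining equation that mentions Q gives: tup(R, nil, unit) = tup(tup(s(nil), tup(s(nil), unit, s(nil)), g(s(nil), 2)), nil, unit).
Decompose tup/3: R = tup(s(nil), tup(s(nil), unit, s(nil)), g(s(nil), 2)),  nil = nil,  unit = unit.
Bind R := tup(s(nil), tup(s(nil), unit, s(nil)), g(s(nil), 2)); no other remaining equation mentions R.
Delete trivial equation nil = nil.
Delete trivial equation unit = unit.
Delete trivial equation 2 = 2.
Applying the MGU to either side gives tup(s(nil), tup(tup(s(nil), tup(s(nil), unit, s(nil)), g(s(nil), 2)), nil, unit), 2).

tup(s(nil), tup(tup(s(nil), tup(s(nil), unit, s(nil)), g(s(nil), 2)), nil, unit), 2)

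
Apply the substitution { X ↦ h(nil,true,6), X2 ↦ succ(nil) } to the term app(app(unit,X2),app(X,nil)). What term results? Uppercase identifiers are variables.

Replace each occurrence of X with h(nil,true,6).
Replace each occurrence of X2 with succ(nil).
Result: app(app(unit,succ(nil)),app(h(nil,true,6),nil)).

app(app(unit,succ(nil)),app(h(nil,true,6),nil))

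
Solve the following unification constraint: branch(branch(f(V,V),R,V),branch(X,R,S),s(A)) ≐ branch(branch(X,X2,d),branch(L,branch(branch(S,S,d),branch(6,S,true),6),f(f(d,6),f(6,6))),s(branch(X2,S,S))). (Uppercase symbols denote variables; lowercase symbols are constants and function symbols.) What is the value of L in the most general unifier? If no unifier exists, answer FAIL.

f(d,d)

Decompose branch/3: branch(f(V,V),R,V) ≐ branch(X,X2,d),  branch(X,R,S) ≐ branch(L,branch(branch(S,S,d),branch(6,S,true),6),f(f(d,6),f(6,6))),  s(A) ≐ s(branch(X2,S,S)).
Decompose branch/3: f(V,V) ≐ X,  R ≐ X2,  V ≐ d.
Bind X := f(V,V); substituting into the one remaining equation that mentions X gives: branch(f(V,V),R,S) ≐ branch(L,branch(branch(S,S,d),branch(6,S,true),6),f(f(d,6),f(6,6))).
Bind R := X2; substituting into the one remaining equation that mentions R gives: branch(f(V,V),X2,S) ≐ branch(L,branch(branch(S,S,d),branch(6,S,true),6),f(f(d,6),f(6,6))).
Bind V := d; substituting into the one remaining equation that mentions V gives: branch(f(d,d),X2,S) ≐ branch(L,branch(branch(S,S,d),branch(6,S,true),6),f(f(d,6),f(6,6))). Substituting into the earlier binding gives X := f(d,d).
Decompose branch/3: f(d,d) ≐ L,  X2 ≐ branch(branch(S,S,d),branch(6,S,true),6),  S ≐ f(f(d,6),f(6,6)).
Bind L := f(d,d); no other remaining equation mentions L.
Bind X2 := branch(branch(S,S,d),branch(6,S,true),6); substituting into the one remaining equation that mentions X2 gives: s(A) ≐ s(branch(branch(branch(S,S,d),branch(6,S,true),6),S,S)). Substituting into the earlier binding gives R := branch(branch(S,S,d),branch(6,S,true),6).
Bind S := f(f(d,6),f(6,6)); substituting into the remaining equation gives: s(A) ≐ s(branch(branch(branch(f(f(d,6),f(6,6)),f(f(d,6),f(6,6)),d),branch(6,f(f(d,6),f(6,6)),true),6),f(f(d,6),f(6,6)),f(f(d,6),f(6,6)))). Substituting into the earlier bindings gives R := branch(branch(f(f(d,6),f(6,6)),f(f(d,6),f(6,6)),d),branch(6,f(f(d,6),f(6,6)),true),6), X2 := branch(branch(f(f(d,6),f(6,6)),f(f(d,6),f(6,6)),d),branch(6,f(f(d,6),f(6,6)),true),6).
Decompose s/1: A ≐ branch(branch(branch(f(f(d,6),f(6,6)),f(f(d,6),f(6,6)),d),branch(6,f(f(d,6),f(6,6)),true),6),f(f(d,6),f(6,6)),f(f(d,6),f(6,6))).
Bind A := branch(branch(branch(f(f(d,6),f(6,6)),f(f(d,6),f(6,6)),d),branch(6,f(f(d,6),f(6,6)),true),6),f(f(d,6),f(6,6)),f(f(d,6),f(6,6))).
MGU = { X -> f(d,d), R -> branch(branch(f(f(d,6),f(6,6)),f(f(d,6),f(6,6)),d),branch(6,f(f(d,6),f(6,6)),true),6), V -> d, L -> f(d,d), X2 -> branch(branch(f(f(d,6),f(6,6)),f(f(d,6),f(6,6)),d),branch(6,f(f(d,6),f(6,6)),true),6), S -> f(f(d,6),f(6,6)), A -> branch(branch(branch(f(f(d,6),f(6,6)),f(f(d,6),f(6,6)),d),branch(6,f(f(d,6),f(6,6)),true),6),f(f(d,6),f(6,6)),f(f(d,6),f(6,6))) }, so L -> f(d,d).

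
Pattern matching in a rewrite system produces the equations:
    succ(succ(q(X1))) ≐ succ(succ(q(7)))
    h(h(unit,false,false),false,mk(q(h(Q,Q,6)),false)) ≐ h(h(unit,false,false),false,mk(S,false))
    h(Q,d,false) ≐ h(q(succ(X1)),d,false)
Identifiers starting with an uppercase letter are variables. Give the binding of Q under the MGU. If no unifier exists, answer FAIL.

Decompose succ/1: succ(q(X1)) ≐ succ(q(7)).
Decompose succ/1: q(X1) ≐ q(7).
Decompose q/1: X1 ≐ 7.
Bind X1 := 7; substituting into the one remaining equation that mentions X1 gives: h(Q,d,false) ≐ h(q(succ(7)),d,false).
Decompose h/3: h(unit,false,false) ≐ h(unit,false,false),  false ≐ false,  mk(q(h(Q,Q,6)),false) ≐ mk(S,false).
Delete trivial equation h(unit,false,false) ≐ h(unit,false,false).
Delete trivial equation false ≐ false.
Decompose mk/2: q(h(Q,Q,6)) ≐ S,  false ≐ false.
Bind S := q(h(Q,Q,6)); no other remaining equation mentions S.
Delete trivial equation false ≐ false.
Decompose h/3: Q ≐ q(succ(7)),  d ≐ d,  false ≐ false.
Bind Q := q(succ(7)); no other remaining equation mentions Q. Substituting into the earlier binding gives S := q(h(q(succ(7)),q(succ(7)),6)).
Delete trivial equation d ≐ d.
Delete trivial equation false ≐ false.
MGU = { X1 ↦ 7, S ↦ q(h(q(succ(7)),q(succ(7)),6)), Q ↦ q(succ(7)) }, so Q ↦ q(succ(7)).

q(succ(7))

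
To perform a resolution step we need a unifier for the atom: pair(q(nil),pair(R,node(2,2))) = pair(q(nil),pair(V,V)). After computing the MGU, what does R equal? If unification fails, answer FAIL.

node(2,2)

Decompose pair/2: q(nil) = q(nil),  pair(R,node(2,2)) = pair(V,V).
Delete trivial equation q(nil) = q(nil).
Decompose pair/2: R = V,  node(2,2) = V.
Bind R := V; no other remaining equation mentions R.
Bind V := node(2,2). Substituting into the earlier binding gives R := node(2,2).
MGU = { R := node(2,2), V := node(2,2) }, so R := node(2,2).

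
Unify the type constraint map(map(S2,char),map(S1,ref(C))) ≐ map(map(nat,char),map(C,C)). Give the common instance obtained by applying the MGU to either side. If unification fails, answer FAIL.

Decompose map/2: map(S2,char) ≐ map(nat,char),  map(S1,ref(C)) ≐ map(C,C).
Decompose map/2: S2 ≐ nat,  char ≐ char.
Bind S2 := nat; no other remaining equation mentions S2.
Delete trivial equation char ≐ char.
Decompose map/2: S1 ≐ C,  ref(C) ≐ C.
Bind S1 := C; no other remaining equation mentions S1.
Occurs check fails: C occurs in ref(C); the equation C ≐ ref(C) has no finite solution.

FAIL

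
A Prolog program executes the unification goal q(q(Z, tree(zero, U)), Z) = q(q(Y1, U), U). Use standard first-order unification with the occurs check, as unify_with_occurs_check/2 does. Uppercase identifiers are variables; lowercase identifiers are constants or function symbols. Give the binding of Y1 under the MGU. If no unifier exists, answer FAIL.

Decompose q/2: q(Z, tree(zero, U)) = q(Y1, U),  Z = U.
Decompose q/2: Z = Y1,  tree(zero, U) = U.
Bind Z := Y1; substituting into the one remaining equation that mentions Z gives: Y1 = U.
Occurs check fails: U occurs in tree(zero, U); the equation U = tree(zero, U) has no finite solution.

FAIL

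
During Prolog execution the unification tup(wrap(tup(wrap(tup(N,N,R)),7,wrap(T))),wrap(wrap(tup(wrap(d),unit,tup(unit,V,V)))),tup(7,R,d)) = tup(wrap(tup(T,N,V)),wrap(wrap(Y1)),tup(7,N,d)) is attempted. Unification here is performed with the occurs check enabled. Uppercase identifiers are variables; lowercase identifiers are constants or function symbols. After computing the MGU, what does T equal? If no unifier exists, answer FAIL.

wrap(tup(7,7,7))

Decompose tup/3: wrap(tup(wrap(tup(N,N,R)),7,wrap(T))) = wrap(tup(T,N,V)),  wrap(wrap(tup(wrap(d),unit,tup(unit,V,V)))) = wrap(wrap(Y1)),  tup(7,R,d) = tup(7,N,d).
Decompose wrap/1: tup(wrap(tup(N,N,R)),7,wrap(T)) = tup(T,N,V).
Decompose tup/3: wrap(tup(N,N,R)) = T,  7 = N,  wrap(T) = V.
Bind T := wrap(tup(N,N,R)); substituting into the one remaining equation that mentions T gives: wrap(wrap(tup(N,N,R))) = V.
Bind N := 7; substituting into the 2 remaining equations that mention N gives: wrap(wrap(tup(7,7,R))) = V,  tup(7,R,d) = tup(7,7,d). Substituting into the earlier binding gives T := wrap(tup(7,7,R)).
Bind V := wrap(wrap(tup(7,7,R))); substituting into the one remaining equation that mentions V gives: wrap(wrap(tup(wrap(d),unit,tup(unit,wrap(wrap(tup(7,7,R))),wrap(wrap(tup(7,7,R))))))) = wrap(wrap(Y1)).
Decompose wrap/1: wrap(tup(wrap(d),unit,tup(unit,wrap(wrap(tup(7,7,R))),wrap(wrap(tup(7,7,R)))))) = wrap(Y1).
Decompose wrap/1: tup(wrap(d),unit,tup(unit,wrap(wrap(tup(7,7,R))),wrap(wrap(tup(7,7,R))))) = Y1.
Bind Y1 := tup(wrap(d),unit,tup(unit,wrap(wrap(tup(7,7,R))),wrap(wrap(tup(7,7,R))))); no other remaining equation mentions Y1.
Decompose tup/3: 7 = 7,  R = 7,  d = d.
Delete trivial equation 7 = 7.
Bind R := 7; no other remaining equation mentions R. Substituting into the earlier bindings gives T := wrap(tup(7,7,7)), V := wrap(wrap(tup(7,7,7))), Y1 := tup(wrap(d),unit,tup(unit,wrap(wrap(tup(7,7,7))),wrap(wrap(tup(7,7,7))))).
Delete trivial equation d = d.
MGU = { T -> wrap(tup(7,7,7)), N -> 7, V -> wrap(wrap(tup(7,7,7))), Y1 -> tup(wrap(d),unit,tup(unit,wrap(wrap(tup(7,7,7))),wrap(wrap(tup(7,7,7))))), R -> 7 }, so T -> wrap(tup(7,7,7)).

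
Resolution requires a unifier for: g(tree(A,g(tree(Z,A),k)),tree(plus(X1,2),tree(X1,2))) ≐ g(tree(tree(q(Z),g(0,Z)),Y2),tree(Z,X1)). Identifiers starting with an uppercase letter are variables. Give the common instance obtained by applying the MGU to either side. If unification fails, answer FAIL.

Decompose g/2: tree(A,g(tree(Z,A),k)) ≐ tree(tree(q(Z),g(0,Z)),Y2),  tree(plus(X1,2),tree(X1,2)) ≐ tree(Z,X1).
Decompose tree/2: A ≐ tree(q(Z),g(0,Z)),  g(tree(Z,A),k) ≐ Y2.
Bind A := tree(q(Z),g(0,Z)); substituting into the one remaining equation that mentions A gives: g(tree(Z,tree(q(Z),g(0,Z))),k) ≐ Y2.
Bind Y2 := g(tree(Z,tree(q(Z),g(0,Z))),k); no other remaining equation mentions Y2.
Decompose tree/2: plus(X1,2) ≐ Z,  tree(X1,2) ≐ X1.
Bind Z := plus(X1,2); no other remaining equation mentions Z. Substituting into the earlier bindings gives A := tree(q(plus(X1,2)),g(0,plus(X1,2))), Y2 := g(tree(plus(X1,2),tree(q(plus(X1,2)),g(0,plus(X1,2)))),k).
Occurs check fails: X1 occurs in tree(X1,2); the equation X1 ≐ tree(X1,2) has no finite solution.

FAIL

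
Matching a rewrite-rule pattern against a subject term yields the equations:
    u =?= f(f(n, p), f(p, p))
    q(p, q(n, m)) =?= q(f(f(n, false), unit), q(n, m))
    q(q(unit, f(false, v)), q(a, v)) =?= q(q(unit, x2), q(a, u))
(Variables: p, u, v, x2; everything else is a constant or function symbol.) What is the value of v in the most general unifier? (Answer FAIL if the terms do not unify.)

f(f(n, f(f(n, false), unit)), f(f(f(n, false), unit), f(f(n, false), unit)))

Bind u := f(f(n, p), f(p, p)); substituting into the one remaining equation that mentions u gives: q(q(unit, f(false, v)), q(a, v)) =?= q(q(unit, x2), q(a, f(f(n, p), f(p, p)))).
Decompose q/2: p =?= f(f(n, false), unit),  q(n, m) =?= q(n, m).
Bind p := f(f(n, false), unit); substituting into the one remaining equation that mentions p gives: q(q(unit, f(false, v)), q(a, v)) =?= q(q(unit, x2), q(a, f(f(n, f(f(n, false), unit)), f(f(f(n, false), unit), f(f(n, false), unit))))). Substituting into the earlier binding gives u := f(f(n, f(f(n, false), unit)), f(f(f(n, false), unit), f(f(n, false), unit))).
Delete trivial equation q(n, m) =?= q(n, m).
Decompose q/2: q(unit, f(false, v)) =?= q(unit, x2),  q(a, v) =?= q(a, f(f(n, f(f(n, false), unit)), f(f(f(n, false), unit), f(f(n, false), unit)))).
Decompose q/2: unit =?= unit,  f(false, v) =?= x2.
Delete trivial equation unit =?= unit.
Bind x2 := f(false, v); no other remaining equation mentions x2.
Decompose q/2: a =?= a,  v =?= f(f(n, f(f(n, false), unit)), f(f(f(n, false), unit), f(f(n, false), unit))).
Delete trivial equation a =?= a.
Bind v := f(f(n, f(f(n, false), unit)), f(f(f(n, false), unit), f(f(n, false), unit))). Substituting into the earlier binding gives x2 := f(false, f(f(n, f(f(n, false), unit)), f(f(f(n, false), unit), f(f(n, false), unit)))).
MGU = { u -> f(f(n, f(f(n, false), unit)), f(f(f(n, false), unit), f(f(n, false), unit))), p -> f(f(n, false), unit), x2 -> f(false, f(f(n, f(f(n, false), unit)), f(f(f(n, false), unit), f(f(n, false), unit)))), v -> f(f(n, f(f(n, false), unit)), f(f(f(n, false), unit), f(f(n, false), unit))) }, so v -> f(f(n, f(f(n, false), unit)), f(f(f(n, false), unit), f(f(n, false), unit))).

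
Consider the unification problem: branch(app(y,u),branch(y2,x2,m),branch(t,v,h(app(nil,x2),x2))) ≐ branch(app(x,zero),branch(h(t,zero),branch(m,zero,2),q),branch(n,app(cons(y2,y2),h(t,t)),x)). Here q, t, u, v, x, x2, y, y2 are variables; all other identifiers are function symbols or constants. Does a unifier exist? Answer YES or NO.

Decompose branch/3: app(y,u) ≐ app(x,zero),  branch(y2,x2,m) ≐ branch(h(t,zero),branch(m,zero,2),q),  branch(t,v,h(app(nil,x2),x2)) ≐ branch(n,app(cons(y2,y2),h(t,t)),x).
Decompose app/2: y ≐ x,  u ≐ zero.
Bind y := x; no other remaining equation mentions y.
Bind u := zero; no other remaining equation mentions u.
Decompose branch/3: y2 ≐ h(t,zero),  x2 ≐ branch(m,zero,2),  m ≐ q.
Bind y2 := h(t,zero); substituting into the one remaining equation that mentions y2 gives: branch(t,v,h(app(nil,x2),x2)) ≐ branch(n,app(cons(h(t,zero),h(t,zero)),h(t,t)),x).
Bind x2 := branch(m,zero,2); substituting into the one remaining equation that mentions x2 gives: branch(t,v,h(app(nil,branch(m,zero,2)),branch(m,zero,2))) ≐ branch(n,app(cons(h(t,zero),h(t,zero)),h(t,t)),x).
Bind q := m; no other remaining equation mentions q.
Decompose branch/3: t ≐ n,  v ≐ app(cons(h(t,zero),h(t,zero)),h(t,t)),  h(app(nil,branch(m,zero,2)),branch(m,zero,2)) ≐ x.
Bind t := n; substituting into the one remaining equation that mentions t gives: v ≐ app(cons(h(n,zero),h(n,zero)),h(n,n)). Substituting into the earlier binding gives y2 := h(n,zero).
Bind v := app(cons(h(n,zero),h(n,zero)),h(n,n)); no other remaining equation mentions v.
Bind x := h(app(nil,branch(m,zero,2)),branch(m,zero,2)). Substituting into the earlier binding gives y := h(app(nil,branch(m,zero,2)),branch(m,zero,2)).
No equations remain and no clash or occurs-check failure arose, so a unifier exists.

YES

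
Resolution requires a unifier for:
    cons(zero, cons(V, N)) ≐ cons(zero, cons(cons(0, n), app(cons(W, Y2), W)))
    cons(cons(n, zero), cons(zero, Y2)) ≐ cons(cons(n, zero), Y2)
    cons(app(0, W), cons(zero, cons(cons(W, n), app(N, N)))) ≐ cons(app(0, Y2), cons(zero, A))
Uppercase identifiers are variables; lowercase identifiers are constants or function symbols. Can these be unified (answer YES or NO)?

Decompose cons/2: zero ≐ zero,  cons(V, N) ≐ cons(cons(0, n), app(cons(W, Y2), W)).
Delete trivial equation zero ≐ zero.
Decompose cons/2: V ≐ cons(0, n),  N ≐ app(cons(W, Y2), W).
Bind V := cons(0, n); no other remaining equation mentions V.
Bind N := app(cons(W, Y2), W); substituting into the one remaining equation that mentions N gives: cons(app(0, W), cons(zero, cons(cons(W, n), app(app(cons(W, Y2), W), app(cons(W, Y2), W))))) ≐ cons(app(0, Y2), cons(zero, A)).
Decompose cons/2: cons(n, zero) ≐ cons(n, zero),  cons(zero, Y2) ≐ Y2.
Delete trivial equation cons(n, zero) ≐ cons(n, zero).
Occurs check fails: Y2 occurs in cons(zero, Y2); the equation Y2 ≐ cons(zero, Y2) has no finite solution.

NO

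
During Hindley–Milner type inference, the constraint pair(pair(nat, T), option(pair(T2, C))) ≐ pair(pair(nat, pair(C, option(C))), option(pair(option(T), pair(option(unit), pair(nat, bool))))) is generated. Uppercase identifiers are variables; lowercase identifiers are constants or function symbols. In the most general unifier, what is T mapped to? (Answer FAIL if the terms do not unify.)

pair(pair(option(unit), pair(nat, bool)), option(pair(option(unit), pair(nat, bool))))

Decompose pair/2: pair(nat, T) ≐ pair(nat, pair(C, option(C))),  option(pair(T2, C)) ≐ option(pair(option(T), pair(option(unit), pair(nat, bool)))).
Decompose pair/2: nat ≐ nat,  T ≐ pair(C, option(C)).
Delete trivial equation nat ≐ nat.
Bind T := pair(C, option(C)); substituting into the remaining equation gives: option(pair(T2, C)) ≐ option(pair(option(pair(C, option(C))), pair(option(unit), pair(nat, bool)))).
Decompose option/1: pair(T2, C) ≐ pair(option(pair(C, option(C))), pair(option(unit), pair(nat, bool))).
Decompose pair/2: T2 ≐ option(pair(C, option(C))),  C ≐ pair(option(unit), pair(nat, bool)).
Bind T2 := option(pair(C, option(C))); no other remaining equation mentions T2.
Bind C := pair(option(unit), pair(nat, bool)). Substituting into the earlier bindings gives T := pair(pair(option(unit), pair(nat, bool)), option(pair(option(unit), pair(nat, bool)))), T2 := option(pair(pair(option(unit), pair(nat, bool)), option(pair(option(unit), pair(nat, bool))))).
MGU = { T := pair(pair(option(unit), pair(nat, bool)), option(pair(option(unit), pair(nat, bool)))), T2 := option(pair(pair(option(unit), pair(nat, bool)), option(pair(option(unit), pair(nat, bool))))), C := pair(option(unit), pair(nat, bool)) }, so T := pair(pair(option(unit), pair(nat, bool)), option(pair(option(unit), pair(nat, bool)))).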